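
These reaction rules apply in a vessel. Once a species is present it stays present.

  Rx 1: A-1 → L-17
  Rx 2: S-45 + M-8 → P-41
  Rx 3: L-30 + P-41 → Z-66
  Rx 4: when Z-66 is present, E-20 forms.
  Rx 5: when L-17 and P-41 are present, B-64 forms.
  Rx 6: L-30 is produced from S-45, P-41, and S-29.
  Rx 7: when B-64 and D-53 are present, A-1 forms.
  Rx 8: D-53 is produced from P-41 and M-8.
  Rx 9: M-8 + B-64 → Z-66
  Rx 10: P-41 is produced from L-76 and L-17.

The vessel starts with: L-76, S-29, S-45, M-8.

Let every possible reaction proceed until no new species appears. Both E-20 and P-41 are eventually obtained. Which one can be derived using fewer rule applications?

P-41

P-41: S-45 and M-8 present → P-41 forms (Rx 2). [1 rule application]
E-20: S-45 and M-8 present → P-41 forms (Rx 2). S-45, P-41, and S-29 present → L-30 forms (Rx 6). L-30 and P-41 present → Z-66 forms (Rx 3). Z-66 present → E-20 forms (Rx 4). [4 rule applications]
P-41 needs fewer.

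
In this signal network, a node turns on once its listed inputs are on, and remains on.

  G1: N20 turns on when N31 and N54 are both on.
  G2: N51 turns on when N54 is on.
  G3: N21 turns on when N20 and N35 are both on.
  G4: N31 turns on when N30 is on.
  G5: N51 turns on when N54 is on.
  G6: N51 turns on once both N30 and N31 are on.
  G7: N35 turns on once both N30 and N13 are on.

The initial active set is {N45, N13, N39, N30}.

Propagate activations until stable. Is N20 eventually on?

No

N20 would need N31 and N54 (G1), but N54 never turns on.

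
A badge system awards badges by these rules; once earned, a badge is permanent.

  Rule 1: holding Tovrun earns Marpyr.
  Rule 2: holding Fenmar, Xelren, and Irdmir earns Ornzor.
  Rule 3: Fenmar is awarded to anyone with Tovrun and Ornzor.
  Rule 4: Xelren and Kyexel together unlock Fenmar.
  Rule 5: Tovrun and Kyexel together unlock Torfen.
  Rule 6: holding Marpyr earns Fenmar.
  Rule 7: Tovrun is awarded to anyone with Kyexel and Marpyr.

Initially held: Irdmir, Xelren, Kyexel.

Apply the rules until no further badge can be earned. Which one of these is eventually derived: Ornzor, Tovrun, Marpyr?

Ornzor

With Xelren and Kyexel, Fenmar is earned (Rule 4).
With Fenmar, Xelren, and Irdmir, Ornzor is earned (Rule 2).
Tovrun would need Kyexel and Marpyr (Rule 7), but Marpyr is never earned. Marpyr would need Tovrun (Rule 1), but Tovrun is never earned.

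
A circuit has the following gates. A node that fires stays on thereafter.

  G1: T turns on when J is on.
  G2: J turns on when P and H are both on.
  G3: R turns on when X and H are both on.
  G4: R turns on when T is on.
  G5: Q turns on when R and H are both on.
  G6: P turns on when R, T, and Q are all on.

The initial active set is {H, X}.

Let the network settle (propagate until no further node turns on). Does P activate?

No

P would need R, T, and Q (G6), but T never turns on.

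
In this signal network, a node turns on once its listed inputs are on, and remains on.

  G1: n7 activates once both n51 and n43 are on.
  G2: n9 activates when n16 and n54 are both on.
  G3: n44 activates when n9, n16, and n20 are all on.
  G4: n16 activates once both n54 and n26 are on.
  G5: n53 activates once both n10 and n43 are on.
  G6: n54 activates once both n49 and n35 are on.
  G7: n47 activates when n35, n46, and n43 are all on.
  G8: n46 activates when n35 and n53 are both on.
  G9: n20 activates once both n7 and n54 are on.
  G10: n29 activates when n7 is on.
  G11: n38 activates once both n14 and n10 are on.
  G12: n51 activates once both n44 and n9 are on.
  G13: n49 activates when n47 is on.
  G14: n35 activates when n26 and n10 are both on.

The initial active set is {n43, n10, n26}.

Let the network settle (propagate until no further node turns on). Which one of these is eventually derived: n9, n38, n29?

n9

n10 and n43 are on, so n53 activates (G5).
n26 and n10 are on, so n35 activates (G14).
G8: n35 and n53 on → n46 on.
n35, n46, and n43 are on, so n47 activates (G7).
G13: n47 on → n49 on.
n49 and n35 are on, so n54 activates (G6).
G4: n54 and n26 on → n16 on.
G2: n16 and n54 on → n9 on.
n38 would need n14 and n10 (G11), but n14 never turns on. n29 would need n7 (G10), but n7 never turns on.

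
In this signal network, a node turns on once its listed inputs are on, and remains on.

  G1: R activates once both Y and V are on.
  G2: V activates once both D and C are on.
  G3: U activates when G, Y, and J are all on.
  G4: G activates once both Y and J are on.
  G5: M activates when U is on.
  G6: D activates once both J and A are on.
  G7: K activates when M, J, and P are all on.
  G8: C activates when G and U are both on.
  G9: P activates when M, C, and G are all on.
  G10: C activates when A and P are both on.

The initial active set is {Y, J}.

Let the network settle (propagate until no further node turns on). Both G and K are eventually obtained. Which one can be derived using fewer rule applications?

G

G: Y and J are on, so G activates (G4). [1 rule application]
K: Y and J are on, so G activates (G4). G, Y, and J are on, so U activates (G3). G8: G and U on → C on. G5: U on → M on. G9: M, C, and G on → P on. M, J, and P are on, so K activates (G7). [6 rule applications]
G needs fewer.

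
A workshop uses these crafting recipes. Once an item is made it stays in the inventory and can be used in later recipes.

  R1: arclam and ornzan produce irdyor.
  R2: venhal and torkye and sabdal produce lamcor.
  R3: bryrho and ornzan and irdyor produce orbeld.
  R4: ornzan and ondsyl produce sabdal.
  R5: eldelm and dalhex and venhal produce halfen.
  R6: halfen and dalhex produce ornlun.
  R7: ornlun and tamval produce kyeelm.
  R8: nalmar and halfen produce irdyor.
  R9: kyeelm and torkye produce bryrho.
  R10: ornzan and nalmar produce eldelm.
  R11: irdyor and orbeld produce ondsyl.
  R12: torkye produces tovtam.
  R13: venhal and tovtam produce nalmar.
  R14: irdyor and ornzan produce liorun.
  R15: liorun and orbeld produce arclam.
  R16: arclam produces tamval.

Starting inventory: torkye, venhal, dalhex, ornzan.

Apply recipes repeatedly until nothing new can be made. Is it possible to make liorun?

Yes

Using R12, torkye makes tovtam.
venhal and tovtam → nalmar (R13).
Using R10, ornzan and nalmar make eldelm.
Using R5, eldelm, dalhex, and venhal make halfen.
nalmar and halfen → irdyor (R8).
Using R14, irdyor and ornzan make liorun.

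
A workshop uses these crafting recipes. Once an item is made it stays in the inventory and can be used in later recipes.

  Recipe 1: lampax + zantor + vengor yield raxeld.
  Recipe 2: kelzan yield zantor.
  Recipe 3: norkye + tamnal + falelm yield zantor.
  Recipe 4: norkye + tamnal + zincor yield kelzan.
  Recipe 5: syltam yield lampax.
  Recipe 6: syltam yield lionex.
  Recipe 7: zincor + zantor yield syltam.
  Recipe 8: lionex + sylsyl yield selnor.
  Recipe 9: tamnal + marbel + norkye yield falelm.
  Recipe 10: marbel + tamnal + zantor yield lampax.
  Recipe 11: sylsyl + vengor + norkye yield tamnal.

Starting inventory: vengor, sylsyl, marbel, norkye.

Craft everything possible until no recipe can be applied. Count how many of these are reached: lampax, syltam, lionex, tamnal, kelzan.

2

sylsyl + vengor + norkye → tamnal (Recipe 11).
tamnal + marbel + norkye → falelm (Recipe 9).
norkye + tamnal + falelm → zantor (Recipe 3).
marbel + tamnal + zantor → lampax (Recipe 10).
lampax: reached.
syltam would need zincor and zantor (Recipe 7), but zincor is never obtained.
lionex would need syltam (Recipe 6), but syltam is never obtained.
tamnal: reached.
kelzan would need norkye, tamnal, and zincor (Recipe 4), but zincor is never obtained.
Reached: lampax and tamnal — 2 of the 5.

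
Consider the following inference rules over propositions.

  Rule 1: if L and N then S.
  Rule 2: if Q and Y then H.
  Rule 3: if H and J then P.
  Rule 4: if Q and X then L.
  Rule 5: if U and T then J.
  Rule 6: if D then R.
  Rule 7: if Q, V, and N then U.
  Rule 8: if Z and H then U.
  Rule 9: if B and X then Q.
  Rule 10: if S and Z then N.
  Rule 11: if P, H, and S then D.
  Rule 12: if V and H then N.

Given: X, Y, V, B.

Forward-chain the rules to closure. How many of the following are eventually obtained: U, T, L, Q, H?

4

From B and X, Rule 9 gives Q.
Q and Y hold, so H follows (Rule 2).
Q and X hold, so L follows (Rule 4).
V and H hold, so N follows (Rule 12).
Q, V, and N hold, so U follows (Rule 7).
U: reached.
No rule produces T, and it is not given.
L: reached.
Q: reached.
H: reached.
Reached: U, L, Q, and H — 4 of the 5.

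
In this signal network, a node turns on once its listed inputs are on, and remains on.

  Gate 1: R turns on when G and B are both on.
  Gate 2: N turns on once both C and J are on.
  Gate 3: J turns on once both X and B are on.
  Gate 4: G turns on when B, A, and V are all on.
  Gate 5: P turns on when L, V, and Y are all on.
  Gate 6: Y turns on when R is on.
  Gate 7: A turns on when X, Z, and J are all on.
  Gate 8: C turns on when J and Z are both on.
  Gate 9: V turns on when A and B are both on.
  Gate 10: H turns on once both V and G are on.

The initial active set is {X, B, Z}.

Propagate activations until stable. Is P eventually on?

No

P would need L, V, and Y (Gate 5), but L never turns on.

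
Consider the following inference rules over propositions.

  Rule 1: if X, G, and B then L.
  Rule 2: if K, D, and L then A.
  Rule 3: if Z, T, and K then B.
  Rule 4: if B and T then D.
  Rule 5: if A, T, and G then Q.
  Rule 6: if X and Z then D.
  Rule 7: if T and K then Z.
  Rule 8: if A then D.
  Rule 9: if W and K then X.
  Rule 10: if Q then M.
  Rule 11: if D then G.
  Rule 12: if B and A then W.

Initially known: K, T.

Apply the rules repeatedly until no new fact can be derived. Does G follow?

Yes

T and K hold, so Z follows (Rule 7).
From Z, T, and K, Rule 3 gives B.
B and T hold, so D follows (Rule 4).
D holds, so G follows (Rule 11).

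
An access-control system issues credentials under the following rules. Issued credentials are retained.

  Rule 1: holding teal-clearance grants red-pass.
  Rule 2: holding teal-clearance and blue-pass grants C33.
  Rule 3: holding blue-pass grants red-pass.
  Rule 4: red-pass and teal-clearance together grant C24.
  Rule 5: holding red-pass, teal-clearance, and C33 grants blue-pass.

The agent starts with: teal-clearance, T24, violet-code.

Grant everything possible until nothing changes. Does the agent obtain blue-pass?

No

blue-pass would need red-pass, teal-clearance, and C33 (Rule 5), but C33 is never granted.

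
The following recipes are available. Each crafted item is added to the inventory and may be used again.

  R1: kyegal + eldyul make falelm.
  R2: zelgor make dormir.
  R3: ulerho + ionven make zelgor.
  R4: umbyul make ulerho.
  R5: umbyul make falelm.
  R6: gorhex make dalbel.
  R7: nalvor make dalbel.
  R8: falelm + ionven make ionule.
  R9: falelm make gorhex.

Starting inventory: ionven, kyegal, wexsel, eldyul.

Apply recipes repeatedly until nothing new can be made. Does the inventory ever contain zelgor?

No

zelgor would need ulerho and ionven (R3), but ulerho is never obtained.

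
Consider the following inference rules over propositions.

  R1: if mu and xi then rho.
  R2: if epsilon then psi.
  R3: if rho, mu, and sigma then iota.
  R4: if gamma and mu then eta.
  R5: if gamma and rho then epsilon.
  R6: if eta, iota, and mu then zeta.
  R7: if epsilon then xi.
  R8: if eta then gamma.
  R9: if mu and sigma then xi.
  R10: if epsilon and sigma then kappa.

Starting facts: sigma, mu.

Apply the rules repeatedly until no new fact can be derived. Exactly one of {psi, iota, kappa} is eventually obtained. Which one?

iota

From mu and sigma, R9 gives xi.
mu and xi hold, so rho follows (R1).
From rho, mu, and sigma, R3 gives iota.
psi would need epsilon (R2), but epsilon is never established. kappa would need epsilon and sigma (R10), but epsilon is never established.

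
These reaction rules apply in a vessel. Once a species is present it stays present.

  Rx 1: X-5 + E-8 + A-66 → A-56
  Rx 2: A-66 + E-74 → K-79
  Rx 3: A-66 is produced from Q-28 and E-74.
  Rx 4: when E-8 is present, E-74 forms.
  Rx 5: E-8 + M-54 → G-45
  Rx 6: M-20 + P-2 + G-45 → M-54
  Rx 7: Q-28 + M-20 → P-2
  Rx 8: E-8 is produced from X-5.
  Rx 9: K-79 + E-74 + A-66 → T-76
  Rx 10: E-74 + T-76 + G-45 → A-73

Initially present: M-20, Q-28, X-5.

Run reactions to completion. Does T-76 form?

Yes

X-5 present → E-8 forms (Rx 8).
E-8 present → E-74 forms (Rx 4).
Q-28 and E-74 present → A-66 forms (Rx 3).
A-66 and E-74 present → K-79 forms (Rx 2).
K-79, E-74, and A-66 present → T-76 forms (Rx 9).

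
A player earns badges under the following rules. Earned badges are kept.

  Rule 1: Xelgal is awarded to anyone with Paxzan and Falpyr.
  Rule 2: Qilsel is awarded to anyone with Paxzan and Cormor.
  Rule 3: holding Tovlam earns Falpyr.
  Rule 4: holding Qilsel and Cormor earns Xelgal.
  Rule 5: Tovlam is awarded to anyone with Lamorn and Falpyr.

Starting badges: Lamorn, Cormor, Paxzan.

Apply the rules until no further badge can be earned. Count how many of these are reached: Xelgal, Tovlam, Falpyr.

With Paxzan and Cormor, Qilsel is earned (Rule 2).
With Qilsel and Cormor, Xelgal is earned (Rule 4).
Xelgal: reached.
Tovlam would need Lamorn and Falpyr (Rule 5), but Falpyr is never earned.
Falpyr would need Tovlam (Rule 3), but Tovlam is never earned.
Reached: Xelgal — 1 of the 3.

1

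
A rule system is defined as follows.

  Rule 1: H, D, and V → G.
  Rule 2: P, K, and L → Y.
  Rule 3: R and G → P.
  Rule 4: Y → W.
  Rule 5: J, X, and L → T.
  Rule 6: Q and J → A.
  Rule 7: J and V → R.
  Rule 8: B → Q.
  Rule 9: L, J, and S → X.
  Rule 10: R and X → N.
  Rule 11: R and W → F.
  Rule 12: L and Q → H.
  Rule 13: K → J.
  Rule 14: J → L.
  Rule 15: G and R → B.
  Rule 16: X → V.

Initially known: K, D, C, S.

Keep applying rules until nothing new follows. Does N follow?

Yes

From K, Rule 13 gives J.
J holds, so L follows (Rule 14).
L, J, and S hold, so X follows (Rule 9).
From X, Rule 16 gives V.
From J and V, Rule 7 gives R.
R and X hold, so N follows (Rule 10).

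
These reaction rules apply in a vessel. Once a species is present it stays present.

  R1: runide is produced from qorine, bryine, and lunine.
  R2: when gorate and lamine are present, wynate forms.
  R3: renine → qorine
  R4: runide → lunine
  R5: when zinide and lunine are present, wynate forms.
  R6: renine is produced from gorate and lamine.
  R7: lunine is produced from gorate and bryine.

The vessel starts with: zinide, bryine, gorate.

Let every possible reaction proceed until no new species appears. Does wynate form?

Yes

gorate and bryine present → lunine forms (R7).
zinide and lunine present → wynate forms (R5).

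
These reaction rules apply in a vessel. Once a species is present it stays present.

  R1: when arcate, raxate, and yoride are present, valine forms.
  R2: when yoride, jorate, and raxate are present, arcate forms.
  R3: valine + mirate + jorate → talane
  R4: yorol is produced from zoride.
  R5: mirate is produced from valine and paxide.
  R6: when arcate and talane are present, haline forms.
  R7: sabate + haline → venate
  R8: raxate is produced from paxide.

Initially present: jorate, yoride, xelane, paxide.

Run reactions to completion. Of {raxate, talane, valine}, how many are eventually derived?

3

paxide present → raxate forms (R8).
yoride, jorate, and raxate present → arcate forms (R2).
arcate, raxate, and yoride present → valine forms (R1).
valine and paxide present → mirate forms (R5).
valine, mirate, and jorate present → talane forms (R3).
raxate: reached.
talane: reached.
valine: reached.
All 3 are reached.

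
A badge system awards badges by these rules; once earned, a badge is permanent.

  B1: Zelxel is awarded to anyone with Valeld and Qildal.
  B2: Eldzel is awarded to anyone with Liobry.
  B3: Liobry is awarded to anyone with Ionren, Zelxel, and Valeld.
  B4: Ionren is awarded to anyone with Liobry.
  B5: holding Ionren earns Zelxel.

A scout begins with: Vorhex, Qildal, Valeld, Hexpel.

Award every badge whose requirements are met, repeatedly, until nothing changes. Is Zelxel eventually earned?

With Valeld and Qildal, Zelxel is earned (B1).

Yes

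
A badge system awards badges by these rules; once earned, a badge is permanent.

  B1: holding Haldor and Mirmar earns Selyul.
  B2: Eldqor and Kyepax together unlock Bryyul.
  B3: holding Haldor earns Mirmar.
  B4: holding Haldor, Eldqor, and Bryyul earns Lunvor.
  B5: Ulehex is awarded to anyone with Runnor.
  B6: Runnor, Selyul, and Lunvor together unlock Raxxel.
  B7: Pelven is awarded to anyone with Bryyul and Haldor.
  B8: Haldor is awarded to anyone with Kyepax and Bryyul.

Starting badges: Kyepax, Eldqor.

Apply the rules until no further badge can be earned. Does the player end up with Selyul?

Yes

With Eldqor and Kyepax, Bryyul is earned (B2).
With Kyepax and Bryyul, Haldor is earned (B8).
With Haldor, Mirmar is earned (B3).
With Haldor and Mirmar, Selyul is earned (B1).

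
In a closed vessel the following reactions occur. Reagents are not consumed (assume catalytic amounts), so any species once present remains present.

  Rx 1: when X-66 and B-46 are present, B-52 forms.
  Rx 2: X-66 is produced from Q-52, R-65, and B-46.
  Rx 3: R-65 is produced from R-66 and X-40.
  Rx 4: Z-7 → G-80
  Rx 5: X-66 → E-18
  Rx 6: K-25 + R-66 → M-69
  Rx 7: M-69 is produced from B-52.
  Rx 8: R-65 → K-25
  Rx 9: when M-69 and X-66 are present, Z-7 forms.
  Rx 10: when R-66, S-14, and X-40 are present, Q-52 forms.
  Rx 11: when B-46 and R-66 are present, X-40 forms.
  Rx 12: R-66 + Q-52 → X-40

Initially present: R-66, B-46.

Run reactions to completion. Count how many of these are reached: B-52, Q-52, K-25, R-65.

2

B-46 and R-66 present → X-40 forms (Rx 11).
R-66 and X-40 present → R-65 forms (Rx 3).
R-65 present → K-25 forms (Rx 8).
B-52 would need X-66 and B-46 (Rx 1), but X-66 never forms.
Q-52 would need R-66, S-14, and X-40 (Rx 10), but S-14 never forms.
K-25: reached.
R-65: reached.
Reached: K-25 and R-65 — 2 of the 4.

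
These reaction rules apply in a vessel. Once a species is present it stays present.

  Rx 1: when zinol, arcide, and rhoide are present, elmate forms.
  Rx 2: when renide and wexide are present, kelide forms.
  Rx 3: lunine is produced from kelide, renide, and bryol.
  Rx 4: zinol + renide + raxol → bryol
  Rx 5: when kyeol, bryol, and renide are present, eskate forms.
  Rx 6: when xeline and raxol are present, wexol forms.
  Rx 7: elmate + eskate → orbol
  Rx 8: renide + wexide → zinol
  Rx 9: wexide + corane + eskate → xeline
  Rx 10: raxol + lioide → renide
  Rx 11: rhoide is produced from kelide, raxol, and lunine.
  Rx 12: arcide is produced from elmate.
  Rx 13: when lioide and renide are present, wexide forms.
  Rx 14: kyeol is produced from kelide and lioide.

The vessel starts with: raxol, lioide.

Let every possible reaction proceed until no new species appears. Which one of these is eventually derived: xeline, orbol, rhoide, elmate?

rhoide

raxol and lioide present → renide forms (Rx 10).
lioide and renide present → wexide forms (Rx 13).
renide and wexide present → kelide forms (Rx 2).
renide and wexide present → zinol forms (Rx 8).
zinol, renide, and raxol present → bryol forms (Rx 4).
kelide, renide, and bryol present → lunine forms (Rx 3).
kelide, raxol, and lunine present → rhoide forms (Rx 11).
xeline would need wexide, corane, and eskate (Rx 9), but corane never forms. orbol would need elmate and eskate (Rx 7), but elmate never forms. elmate would need zinol, arcide, and rhoide (Rx 1), but arcide never forms.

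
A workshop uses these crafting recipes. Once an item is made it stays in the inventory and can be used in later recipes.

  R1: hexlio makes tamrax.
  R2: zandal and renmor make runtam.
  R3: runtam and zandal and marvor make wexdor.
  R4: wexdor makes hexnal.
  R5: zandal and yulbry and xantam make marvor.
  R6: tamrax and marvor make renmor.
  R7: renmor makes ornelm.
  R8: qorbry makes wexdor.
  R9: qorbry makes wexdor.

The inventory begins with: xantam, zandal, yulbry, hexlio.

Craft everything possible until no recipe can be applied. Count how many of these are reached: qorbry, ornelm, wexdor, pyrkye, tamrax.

3

zandal and yulbry and xantam → marvor (R5).
hexlio → tamrax (R1).
tamrax and marvor → renmor (R6).
Using R7, renmor makes ornelm.
zandal and renmor → runtam (R2).
Using R3, runtam, zandal, and marvor make wexdor.
No rule produces qorbry, and it is not given.
ornelm: reached.
wexdor: reached.
No rule produces pyrkye, and it is not given.
tamrax: reached.
Reached: ornelm, wexdor, and tamrax — 3 of the 5.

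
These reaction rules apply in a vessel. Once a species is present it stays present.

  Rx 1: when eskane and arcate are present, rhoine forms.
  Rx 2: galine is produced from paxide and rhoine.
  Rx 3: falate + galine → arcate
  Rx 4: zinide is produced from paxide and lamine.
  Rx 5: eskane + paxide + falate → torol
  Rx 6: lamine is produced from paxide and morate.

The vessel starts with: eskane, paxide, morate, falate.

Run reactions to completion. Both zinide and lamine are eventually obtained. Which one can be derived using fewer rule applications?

lamine

lamine: paxide and morate present → lamine forms (Rx 6). [1 rule application]
zinide: paxide and morate present → lamine forms (Rx 6). paxide and lamine present → zinide forms (Rx 4). [2 rule applications]
lamine needs fewer.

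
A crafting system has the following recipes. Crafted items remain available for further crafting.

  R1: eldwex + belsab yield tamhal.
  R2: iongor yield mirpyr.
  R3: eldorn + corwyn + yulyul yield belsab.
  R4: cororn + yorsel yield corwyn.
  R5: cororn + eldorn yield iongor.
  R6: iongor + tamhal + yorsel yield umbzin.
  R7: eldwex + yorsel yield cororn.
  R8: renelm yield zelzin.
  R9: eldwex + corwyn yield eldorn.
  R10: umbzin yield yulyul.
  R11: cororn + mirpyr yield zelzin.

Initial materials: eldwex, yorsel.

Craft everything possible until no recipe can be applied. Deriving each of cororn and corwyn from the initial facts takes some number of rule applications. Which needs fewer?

cororn

cororn: Using R7, eldwex and yorsel make cororn. [1 rule application]
corwyn: eldwex + yorsel → cororn (R7). cororn + yorsel → corwyn (R4). [2 rule applications]
cororn needs fewer.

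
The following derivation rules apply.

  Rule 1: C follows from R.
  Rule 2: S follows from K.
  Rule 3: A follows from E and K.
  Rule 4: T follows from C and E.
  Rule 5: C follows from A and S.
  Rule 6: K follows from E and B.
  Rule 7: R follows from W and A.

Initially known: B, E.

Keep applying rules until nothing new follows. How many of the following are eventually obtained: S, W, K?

E and B hold, so K follows (Rule 6).
K holds, so S follows (Rule 2).
S: reached.
No rule produces W, and it is not given.
K: reached.
Reached: S and K — 2 of the 3.

2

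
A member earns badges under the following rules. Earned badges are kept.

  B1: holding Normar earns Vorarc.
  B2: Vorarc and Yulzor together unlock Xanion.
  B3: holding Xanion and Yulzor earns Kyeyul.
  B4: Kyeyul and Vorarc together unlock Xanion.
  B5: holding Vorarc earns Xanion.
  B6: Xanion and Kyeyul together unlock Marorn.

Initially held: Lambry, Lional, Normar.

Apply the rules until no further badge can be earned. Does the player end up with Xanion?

With Normar, Vorarc is earned (B1).
With Vorarc, Xanion is earned (B5).

Yes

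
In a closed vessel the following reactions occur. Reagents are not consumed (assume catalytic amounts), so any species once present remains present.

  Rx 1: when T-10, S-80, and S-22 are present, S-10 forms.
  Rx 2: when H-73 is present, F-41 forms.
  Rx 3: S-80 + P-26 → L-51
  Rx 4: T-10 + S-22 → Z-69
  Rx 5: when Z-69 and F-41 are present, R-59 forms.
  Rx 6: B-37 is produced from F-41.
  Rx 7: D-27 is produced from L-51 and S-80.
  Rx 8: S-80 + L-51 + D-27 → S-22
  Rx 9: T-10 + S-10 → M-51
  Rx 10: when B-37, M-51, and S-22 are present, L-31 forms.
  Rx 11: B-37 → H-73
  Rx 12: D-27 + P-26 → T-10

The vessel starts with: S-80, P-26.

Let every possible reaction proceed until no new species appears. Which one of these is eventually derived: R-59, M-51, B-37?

S-80 and P-26 present → L-51 forms (Rx 3).
L-51 and S-80 present → D-27 forms (Rx 7).
D-27 and P-26 present → T-10 forms (Rx 12).
S-80, L-51, and D-27 present → S-22 forms (Rx 8).
T-10, S-80, and S-22 present → S-10 forms (Rx 1).
T-10 and S-10 present → M-51 forms (Rx 9).
R-59 would need Z-69 and F-41 (Rx 5), but F-41 never forms. B-37 would need F-41 (Rx 6), but F-41 never forms.

M-51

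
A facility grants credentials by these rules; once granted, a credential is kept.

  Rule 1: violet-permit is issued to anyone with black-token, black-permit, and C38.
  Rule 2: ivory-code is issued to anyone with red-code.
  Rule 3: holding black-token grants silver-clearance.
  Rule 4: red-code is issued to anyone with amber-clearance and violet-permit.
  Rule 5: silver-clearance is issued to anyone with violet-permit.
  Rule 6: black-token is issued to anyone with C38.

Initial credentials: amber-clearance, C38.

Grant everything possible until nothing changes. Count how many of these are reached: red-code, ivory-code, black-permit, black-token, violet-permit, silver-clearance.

Holding C38 grants black-token (Rule 6).
Holding black-token grants silver-clearance (Rule 3).
red-code would need amber-clearance and violet-permit (Rule 4), but violet-permit is never granted.
ivory-code would need red-code (Rule 2), but red-code is never granted.
No rule produces black-permit, and it is not given.
black-token: reached.
violet-permit would need black-token, black-permit, and C38 (Rule 1), but black-permit is never granted.
silver-clearance: reached.
Reached: black-token and silver-clearance — 2 of the 6.

2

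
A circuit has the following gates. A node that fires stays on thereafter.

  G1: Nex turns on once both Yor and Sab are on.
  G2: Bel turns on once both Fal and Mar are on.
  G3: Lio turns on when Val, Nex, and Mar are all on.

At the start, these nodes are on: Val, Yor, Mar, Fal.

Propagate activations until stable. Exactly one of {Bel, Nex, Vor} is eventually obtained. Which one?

Fal and Mar are on, so Bel turns on (G2).
Nex would need Yor and Sab (G1), but Sab never turns on. No rule produces Vor, and it is not given.

Bel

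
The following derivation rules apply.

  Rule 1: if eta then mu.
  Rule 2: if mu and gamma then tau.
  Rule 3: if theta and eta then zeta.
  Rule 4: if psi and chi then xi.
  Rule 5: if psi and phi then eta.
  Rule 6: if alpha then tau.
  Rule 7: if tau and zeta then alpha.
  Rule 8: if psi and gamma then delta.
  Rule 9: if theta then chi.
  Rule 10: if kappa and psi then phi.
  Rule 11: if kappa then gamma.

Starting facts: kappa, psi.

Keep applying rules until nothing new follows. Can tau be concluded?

kappa holds, so gamma follows (Rule 11).
kappa and psi hold, so phi follows (Rule 10).
From psi and phi, Rule 5 gives eta.
eta holds, so mu follows (Rule 1).
From mu and gamma, Rule 2 gives tau.

Yes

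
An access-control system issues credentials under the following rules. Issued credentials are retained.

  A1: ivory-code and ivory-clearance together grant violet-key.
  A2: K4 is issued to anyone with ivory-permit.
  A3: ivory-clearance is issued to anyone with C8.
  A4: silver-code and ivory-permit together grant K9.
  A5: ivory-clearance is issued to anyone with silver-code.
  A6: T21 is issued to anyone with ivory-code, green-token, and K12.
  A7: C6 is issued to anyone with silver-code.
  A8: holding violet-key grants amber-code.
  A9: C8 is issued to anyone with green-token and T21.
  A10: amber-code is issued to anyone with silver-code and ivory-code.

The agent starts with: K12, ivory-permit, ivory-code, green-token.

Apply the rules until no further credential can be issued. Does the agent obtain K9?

K9 would need silver-code and ivory-permit (A4), but silver-code is never granted.

No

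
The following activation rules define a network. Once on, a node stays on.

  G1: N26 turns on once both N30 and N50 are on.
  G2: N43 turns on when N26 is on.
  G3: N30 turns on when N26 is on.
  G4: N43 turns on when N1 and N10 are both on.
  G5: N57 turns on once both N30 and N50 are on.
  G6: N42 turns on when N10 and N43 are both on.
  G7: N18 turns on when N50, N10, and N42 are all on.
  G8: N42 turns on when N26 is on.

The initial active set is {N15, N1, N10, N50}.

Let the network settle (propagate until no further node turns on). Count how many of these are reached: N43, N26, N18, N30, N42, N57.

3

N1 and N10 are on, so N43 turns on (G4).
N10 and N43 are on, so N42 turns on (G6).
N50, N10, and N42 are on, so N18 turns on (G7).
N43: reached.
N26 would need N30 and N50 (G1), but N30 never turns on.
N18: reached.
N30 would need N26 (G3), but N26 never turns on.
N42: reached.
N57 would need N30 and N50 (G5), but N30 never turns on.
Reached: N43, N18, and N42 — 3 of the 6.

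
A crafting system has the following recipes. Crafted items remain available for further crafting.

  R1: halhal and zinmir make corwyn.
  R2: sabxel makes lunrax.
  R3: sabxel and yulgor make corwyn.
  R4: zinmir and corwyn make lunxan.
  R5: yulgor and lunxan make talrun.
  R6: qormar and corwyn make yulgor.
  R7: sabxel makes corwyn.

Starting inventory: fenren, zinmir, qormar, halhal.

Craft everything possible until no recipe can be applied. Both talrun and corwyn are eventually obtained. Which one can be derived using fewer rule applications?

corwyn: halhal and zinmir → corwyn (R1). [1 rule application]
talrun: Using R1, halhal and zinmir make corwyn. Using R6, qormar and corwyn make yulgor. Using R4, zinmir and corwyn make lunxan. yulgor and lunxan → talrun (R5). [4 rule applications]
corwyn needs fewer.

corwyn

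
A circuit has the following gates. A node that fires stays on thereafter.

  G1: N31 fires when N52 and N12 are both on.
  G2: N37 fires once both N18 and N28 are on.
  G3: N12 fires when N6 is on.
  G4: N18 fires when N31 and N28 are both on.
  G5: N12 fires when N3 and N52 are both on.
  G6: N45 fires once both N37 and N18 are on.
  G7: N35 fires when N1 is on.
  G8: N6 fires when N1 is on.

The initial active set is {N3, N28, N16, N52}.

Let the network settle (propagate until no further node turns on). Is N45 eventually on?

G5: N3 and N52 on → N12 on.
N52 and N12 are on, so N31 fires (G1).
N31 and N28 are on, so N18 fires (G4).
N18 and N28 are on, so N37 fires (G2).
N37 and N18 are on, so N45 fires (G6).

Yes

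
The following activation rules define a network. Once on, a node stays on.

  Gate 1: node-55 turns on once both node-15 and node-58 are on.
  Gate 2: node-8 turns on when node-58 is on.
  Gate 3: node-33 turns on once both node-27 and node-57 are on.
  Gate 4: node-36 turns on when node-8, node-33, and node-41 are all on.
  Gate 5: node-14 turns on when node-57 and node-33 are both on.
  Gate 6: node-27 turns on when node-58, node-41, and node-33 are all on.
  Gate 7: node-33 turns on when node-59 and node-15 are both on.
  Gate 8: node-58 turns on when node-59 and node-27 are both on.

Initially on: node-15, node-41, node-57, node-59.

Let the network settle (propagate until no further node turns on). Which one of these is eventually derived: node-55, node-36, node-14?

Gate 7: node-59 and node-15 on → node-33 on.
Gate 5: node-57 and node-33 on → node-14 on.
node-36 would need node-8, node-33, and node-41 (Gate 4), but node-8 never turns on. node-55 would need node-15 and node-58 (Gate 1), but node-58 never turns on.

node-14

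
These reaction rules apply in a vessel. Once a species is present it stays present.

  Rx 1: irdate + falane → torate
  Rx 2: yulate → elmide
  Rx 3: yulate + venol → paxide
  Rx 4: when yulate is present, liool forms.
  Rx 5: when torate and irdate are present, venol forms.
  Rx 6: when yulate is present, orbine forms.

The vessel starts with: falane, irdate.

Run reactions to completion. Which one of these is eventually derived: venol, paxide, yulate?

venol

irdate and falane present → torate forms (Rx 1).
torate and irdate present → venol forms (Rx 5).
paxide would need yulate and venol (Rx 3), but yulate never forms. No rule produces yulate, and it is not given.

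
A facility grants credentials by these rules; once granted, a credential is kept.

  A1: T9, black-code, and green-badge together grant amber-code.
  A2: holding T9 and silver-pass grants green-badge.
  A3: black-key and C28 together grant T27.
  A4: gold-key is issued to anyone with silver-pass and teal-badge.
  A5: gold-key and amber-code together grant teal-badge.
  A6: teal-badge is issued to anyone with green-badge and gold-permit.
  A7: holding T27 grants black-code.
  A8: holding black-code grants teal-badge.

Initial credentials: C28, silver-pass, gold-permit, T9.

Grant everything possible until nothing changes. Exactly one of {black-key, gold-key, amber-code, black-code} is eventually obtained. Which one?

gold-key

Holding T9 and silver-pass grants green-badge (A2).
Holding green-badge and gold-permit grants teal-badge (A6).
Holding silver-pass and teal-badge grants gold-key (A4).
amber-code would need T9, black-code, and green-badge (A1), but black-code is never granted. No rule produces black-key, and it is not given. black-code would need T27 (A7), but T27 is never granted.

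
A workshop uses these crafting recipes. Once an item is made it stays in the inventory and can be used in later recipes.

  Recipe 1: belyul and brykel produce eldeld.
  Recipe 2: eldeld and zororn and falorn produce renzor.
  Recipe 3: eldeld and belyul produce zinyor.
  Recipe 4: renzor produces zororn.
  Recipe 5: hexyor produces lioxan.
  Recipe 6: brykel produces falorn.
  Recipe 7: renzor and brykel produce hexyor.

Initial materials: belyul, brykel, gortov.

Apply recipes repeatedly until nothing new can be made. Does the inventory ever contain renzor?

renzor would need eldeld, zororn, and falorn (Recipe 2), but zororn is never obtained.

No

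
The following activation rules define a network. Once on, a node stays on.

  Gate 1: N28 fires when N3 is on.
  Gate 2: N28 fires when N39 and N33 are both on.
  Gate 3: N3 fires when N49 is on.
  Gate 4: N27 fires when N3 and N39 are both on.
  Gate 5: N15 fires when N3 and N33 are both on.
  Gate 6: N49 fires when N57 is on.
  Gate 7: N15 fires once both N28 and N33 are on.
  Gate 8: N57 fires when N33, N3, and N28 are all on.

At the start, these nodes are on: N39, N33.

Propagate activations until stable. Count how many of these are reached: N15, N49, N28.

N39 and N33 are on, so N28 fires (Gate 2).
N28 and N33 are on, so N15 fires (Gate 7).
N15: reached.
N49 would need N57 (Gate 6), but N57 never turns on.
N28: reached.
Reached: N15 and N28 — 2 of the 3.

2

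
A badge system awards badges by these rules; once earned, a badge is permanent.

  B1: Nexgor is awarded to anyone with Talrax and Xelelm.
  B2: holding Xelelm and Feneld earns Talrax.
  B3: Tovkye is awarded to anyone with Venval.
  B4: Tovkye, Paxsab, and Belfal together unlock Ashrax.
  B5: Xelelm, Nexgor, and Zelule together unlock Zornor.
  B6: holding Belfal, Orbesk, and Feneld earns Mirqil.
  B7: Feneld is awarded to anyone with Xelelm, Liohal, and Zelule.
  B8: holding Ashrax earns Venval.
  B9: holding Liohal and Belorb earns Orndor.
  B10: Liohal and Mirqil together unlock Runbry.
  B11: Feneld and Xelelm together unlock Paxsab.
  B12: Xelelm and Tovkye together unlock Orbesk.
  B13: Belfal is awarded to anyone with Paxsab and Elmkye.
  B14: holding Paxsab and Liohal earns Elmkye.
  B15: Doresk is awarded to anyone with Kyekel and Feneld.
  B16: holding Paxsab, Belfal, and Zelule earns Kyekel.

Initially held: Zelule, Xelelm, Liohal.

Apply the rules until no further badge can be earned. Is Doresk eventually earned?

Yes

With Xelelm, Liohal, and Zelule, Feneld is earned (B7).
With Feneld and Xelelm, Paxsab is earned (B11).
With Paxsab and Liohal, Elmkye is earned (B14).
With Paxsab and Elmkye, Belfal is earned (B13).
With Paxsab, Belfal, and Zelule, Kyekel is earned (B16).
With Kyekel and Feneld, Doresk is earned (B15).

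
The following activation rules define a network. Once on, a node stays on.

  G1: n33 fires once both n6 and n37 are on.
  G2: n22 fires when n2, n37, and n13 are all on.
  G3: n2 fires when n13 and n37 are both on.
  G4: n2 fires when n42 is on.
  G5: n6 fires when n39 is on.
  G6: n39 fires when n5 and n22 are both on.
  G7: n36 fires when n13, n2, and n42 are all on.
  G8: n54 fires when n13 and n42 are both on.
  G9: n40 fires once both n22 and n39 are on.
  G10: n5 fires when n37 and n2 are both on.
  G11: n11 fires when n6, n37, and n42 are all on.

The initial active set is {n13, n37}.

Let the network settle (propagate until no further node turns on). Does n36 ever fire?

n36 would need n13, n2, and n42 (G7), but n42 never turns on.

No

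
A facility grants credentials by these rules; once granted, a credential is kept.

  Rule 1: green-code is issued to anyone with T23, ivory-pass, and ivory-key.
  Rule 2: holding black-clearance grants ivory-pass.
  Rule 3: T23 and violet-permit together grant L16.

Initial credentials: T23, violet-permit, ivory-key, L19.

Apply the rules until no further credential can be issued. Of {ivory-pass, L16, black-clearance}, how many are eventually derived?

Holding T23 and violet-permit grants L16 (Rule 3).
ivory-pass would need black-clearance (Rule 2), but black-clearance is never granted.
L16: reached.
No rule produces black-clearance, and it is not given.
Reached: L16 — 1 of the 3.

1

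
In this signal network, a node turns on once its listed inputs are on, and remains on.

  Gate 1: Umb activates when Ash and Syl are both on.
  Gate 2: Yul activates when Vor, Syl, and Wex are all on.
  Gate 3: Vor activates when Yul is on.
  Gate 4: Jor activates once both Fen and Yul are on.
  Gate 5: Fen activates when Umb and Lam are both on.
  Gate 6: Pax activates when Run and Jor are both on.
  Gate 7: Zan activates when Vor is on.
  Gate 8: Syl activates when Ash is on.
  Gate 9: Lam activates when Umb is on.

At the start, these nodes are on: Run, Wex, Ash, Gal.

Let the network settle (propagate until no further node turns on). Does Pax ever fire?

Pax would need Run and Jor (Gate 6), but Jor never turns on.

No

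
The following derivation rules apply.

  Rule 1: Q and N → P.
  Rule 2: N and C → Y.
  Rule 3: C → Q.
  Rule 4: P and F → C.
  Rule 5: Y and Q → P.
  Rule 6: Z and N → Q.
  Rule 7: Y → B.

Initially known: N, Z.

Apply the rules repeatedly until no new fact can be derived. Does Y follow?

Y would need N and C (Rule 2), but C is never established.

No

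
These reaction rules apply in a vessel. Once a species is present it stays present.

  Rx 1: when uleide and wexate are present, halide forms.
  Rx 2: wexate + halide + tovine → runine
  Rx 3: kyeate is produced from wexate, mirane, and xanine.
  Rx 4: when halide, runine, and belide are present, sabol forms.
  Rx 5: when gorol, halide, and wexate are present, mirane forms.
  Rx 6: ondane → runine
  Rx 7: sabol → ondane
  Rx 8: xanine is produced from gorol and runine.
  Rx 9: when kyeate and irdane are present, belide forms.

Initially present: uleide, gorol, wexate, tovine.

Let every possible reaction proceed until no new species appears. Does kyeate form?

uleide and wexate present → halide forms (Rx 1).
gorol, halide, and wexate present → mirane forms (Rx 5).
wexate, halide, and tovine present → runine forms (Rx 2).
gorol and runine present → xanine forms (Rx 8).
wexate, mirane, and xanine present → kyeate forms (Rx 3).

Yes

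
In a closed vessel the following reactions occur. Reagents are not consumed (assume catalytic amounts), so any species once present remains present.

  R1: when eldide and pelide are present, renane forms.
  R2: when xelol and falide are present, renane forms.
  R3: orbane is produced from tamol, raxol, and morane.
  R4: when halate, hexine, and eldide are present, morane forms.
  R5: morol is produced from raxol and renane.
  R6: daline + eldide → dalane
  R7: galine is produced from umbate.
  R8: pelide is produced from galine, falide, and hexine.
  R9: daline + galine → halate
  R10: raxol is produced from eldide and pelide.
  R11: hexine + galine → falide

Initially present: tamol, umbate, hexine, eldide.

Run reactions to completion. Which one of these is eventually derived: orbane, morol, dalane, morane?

morol

umbate present → galine forms (R7).
hexine and galine present → falide forms (R11).
galine, falide, and hexine present → pelide forms (R8).
eldide and pelide present → renane forms (R1).
eldide and pelide present → raxol forms (R10).
raxol and renane present → morol forms (R5).
morane would need halate, hexine, and eldide (R4), but halate never forms. orbane would need tamol, raxol, and morane (R3), but morane never forms. dalane would need daline and eldide (R6), but daline never forms.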